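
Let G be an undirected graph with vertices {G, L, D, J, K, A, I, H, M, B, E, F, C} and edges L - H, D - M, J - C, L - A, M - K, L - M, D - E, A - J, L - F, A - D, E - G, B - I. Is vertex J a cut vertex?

Yes

Deleting J raises the number of components from 2 to 3, so J is a cut vertex.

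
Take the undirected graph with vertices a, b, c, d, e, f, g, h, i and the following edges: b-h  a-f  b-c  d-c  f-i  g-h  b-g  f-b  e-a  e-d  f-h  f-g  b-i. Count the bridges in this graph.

The edges on the cycle b-g-h-b are not bridges since each lies on that cycle.
Every edge lies on some cycle, so there are no bridges.

0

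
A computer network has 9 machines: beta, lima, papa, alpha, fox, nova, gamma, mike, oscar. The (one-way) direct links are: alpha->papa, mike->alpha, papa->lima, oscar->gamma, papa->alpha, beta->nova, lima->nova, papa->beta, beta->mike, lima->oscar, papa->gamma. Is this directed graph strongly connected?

There is no directed path from fox to lima, so the graph is not strongly connected.

No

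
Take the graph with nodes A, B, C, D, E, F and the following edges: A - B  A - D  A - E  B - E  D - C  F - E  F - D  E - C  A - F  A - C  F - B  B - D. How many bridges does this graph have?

0

The edges on the cycle A-F-B-D-A are not bridges since each lies on that cycle.
Every edge lies on some cycle, so there are no bridges.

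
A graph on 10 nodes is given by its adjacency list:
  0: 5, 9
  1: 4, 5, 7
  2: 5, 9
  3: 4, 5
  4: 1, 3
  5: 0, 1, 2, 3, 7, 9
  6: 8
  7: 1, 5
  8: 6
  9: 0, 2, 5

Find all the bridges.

The edges on the cycle 5-7-1-5 are not bridges since each lies on that cycle.
But removing 8-6 disconnects 8 from 6 — this is a bridge.

6-8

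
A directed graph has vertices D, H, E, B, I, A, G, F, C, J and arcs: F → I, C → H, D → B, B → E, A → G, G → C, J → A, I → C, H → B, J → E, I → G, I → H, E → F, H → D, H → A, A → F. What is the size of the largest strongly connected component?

9

{A, B, C, D, E, F, G, H, I} are all mutually reachable — one SCC of size 9.
{J} is an SCC by itself.
The largest has 9 vertices.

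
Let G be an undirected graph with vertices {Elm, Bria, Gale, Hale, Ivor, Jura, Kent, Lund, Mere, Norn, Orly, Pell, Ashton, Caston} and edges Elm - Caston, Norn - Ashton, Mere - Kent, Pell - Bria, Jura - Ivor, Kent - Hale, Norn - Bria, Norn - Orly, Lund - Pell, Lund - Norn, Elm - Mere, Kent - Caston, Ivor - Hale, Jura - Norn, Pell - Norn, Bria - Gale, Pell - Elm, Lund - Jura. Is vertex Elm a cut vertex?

Deleting Elm leaves 1 component (was 1) (its neighbors Mere, Pell, Caston remain connected to each other), so Elm is not a cut vertex.

No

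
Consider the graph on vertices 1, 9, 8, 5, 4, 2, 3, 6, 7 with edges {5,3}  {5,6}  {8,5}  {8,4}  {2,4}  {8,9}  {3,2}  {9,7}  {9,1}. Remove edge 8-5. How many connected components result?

1

8 and 5 are still connected via 8-4-2-3-5, so the component count stays at 1.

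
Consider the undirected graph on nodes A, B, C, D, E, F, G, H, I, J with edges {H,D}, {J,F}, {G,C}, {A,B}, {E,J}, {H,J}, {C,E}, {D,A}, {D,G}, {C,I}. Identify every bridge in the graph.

A-B, A-D, C-I, F-J

The edges on the cycle H-D-G-C-E-J-H are not bridges since each lies on that cycle.
But removing J–F disconnects J from F; removing D–A disconnects D from A; removing I–C disconnects I from C; removing B–A disconnects B from A — these are bridges.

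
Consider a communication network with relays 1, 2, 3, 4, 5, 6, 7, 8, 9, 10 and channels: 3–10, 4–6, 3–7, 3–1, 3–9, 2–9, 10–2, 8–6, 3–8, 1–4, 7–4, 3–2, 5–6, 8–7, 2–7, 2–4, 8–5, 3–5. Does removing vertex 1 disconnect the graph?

Deleting 1 leaves 1 component (was 1) (its neighbors 3, 4 remain connected to each other), so 1 is not a cut vertex.

No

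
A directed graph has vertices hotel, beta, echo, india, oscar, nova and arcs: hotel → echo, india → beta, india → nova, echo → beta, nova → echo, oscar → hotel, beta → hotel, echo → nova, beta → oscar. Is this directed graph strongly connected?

No

There is no directed path from echo to india, so the graph is not strongly connected.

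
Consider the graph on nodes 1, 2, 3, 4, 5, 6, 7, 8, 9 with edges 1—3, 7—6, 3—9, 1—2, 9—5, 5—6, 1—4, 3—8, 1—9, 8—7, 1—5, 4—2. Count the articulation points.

Removing 1 increases the component count from 1 to 2, so 1 is a cut vertex.
By contrast removing 6 leaves 1 component; it is not a cut vertex. No other vertex is a cut vertex either.

1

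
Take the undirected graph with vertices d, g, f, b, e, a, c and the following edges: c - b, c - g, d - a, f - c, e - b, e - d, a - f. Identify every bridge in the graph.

c-g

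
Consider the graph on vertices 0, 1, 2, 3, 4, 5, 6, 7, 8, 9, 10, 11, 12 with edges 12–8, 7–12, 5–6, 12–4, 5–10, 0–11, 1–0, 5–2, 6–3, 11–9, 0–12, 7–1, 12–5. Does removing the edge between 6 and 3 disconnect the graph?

Removing 6–3 leaves no path between 6 and 3: the component count goes from 1 to 2. So it is a bridge.

Yes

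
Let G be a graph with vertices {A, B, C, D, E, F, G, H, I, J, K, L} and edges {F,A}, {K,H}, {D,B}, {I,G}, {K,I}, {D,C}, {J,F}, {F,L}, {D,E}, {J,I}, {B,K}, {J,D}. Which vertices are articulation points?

Removing D increases the component count from 1 to 3, so D is a cut vertex.
Removing F increases the component count from 1 to 3, so F is a cut vertex.
Removing I increases the component count from 1 to 2, so I is a cut vertex.
Likewise J, K are cut vertices.
By contrast removing L leaves 1 component; it is not a cut vertex. No other vertex is a cut vertex either.

D, F, I, J, K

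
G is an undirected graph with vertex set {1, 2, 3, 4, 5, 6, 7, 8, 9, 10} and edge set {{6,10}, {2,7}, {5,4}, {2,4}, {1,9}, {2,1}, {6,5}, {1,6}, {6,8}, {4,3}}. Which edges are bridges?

The edges on the cycle 2-1-6-5-4-2 are not bridges since each lies on that cycle.
But removing 8–6 disconnects 8 from 6; removing 1–9 disconnects 1 from 9; removing 4–3 disconnects 4 from 3; removing 2–7 disconnects 2 from 7 — these are bridges.
In total 5 edges are bridges.

1-9, 10-6, 2-7, 3-4, 6-8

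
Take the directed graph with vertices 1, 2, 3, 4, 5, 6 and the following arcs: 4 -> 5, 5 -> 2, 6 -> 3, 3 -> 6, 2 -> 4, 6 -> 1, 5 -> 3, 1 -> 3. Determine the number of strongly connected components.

2

{1, 3, 6} are all mutually reachable — one SCC of size 3.
{2, 4, 5} are all mutually reachable — one SCC of size 3.
That gives 2 strongly connected components.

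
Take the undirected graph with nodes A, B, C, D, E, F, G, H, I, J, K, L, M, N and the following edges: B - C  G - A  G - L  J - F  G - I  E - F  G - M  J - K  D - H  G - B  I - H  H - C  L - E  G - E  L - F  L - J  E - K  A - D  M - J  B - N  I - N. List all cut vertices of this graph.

G

Removing G increases the component count from 1 to 2, so G is a cut vertex.
By contrast removing K leaves 1 component; it is not a cut vertex. No other vertex is a cut vertex either.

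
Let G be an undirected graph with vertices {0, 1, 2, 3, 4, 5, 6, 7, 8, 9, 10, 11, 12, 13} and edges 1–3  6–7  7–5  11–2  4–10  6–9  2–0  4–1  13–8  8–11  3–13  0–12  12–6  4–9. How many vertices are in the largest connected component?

Starting from 0 we can reach 0, 1, 2, 3, 4, 5, 6, 7, 8, 9, 10, 11, 12, 13. That is one component of size 14.
The largest has 14 vertices.

14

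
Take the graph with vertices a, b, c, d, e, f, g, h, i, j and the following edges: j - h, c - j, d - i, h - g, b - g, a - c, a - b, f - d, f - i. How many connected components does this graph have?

e is isolated — a component by itself.
Starting from d we can reach d, f, i. That is one component of size 3.
Starting from a we can reach a, b, c, g, h, j. That is one component of size 6.
Total: 3 components.

3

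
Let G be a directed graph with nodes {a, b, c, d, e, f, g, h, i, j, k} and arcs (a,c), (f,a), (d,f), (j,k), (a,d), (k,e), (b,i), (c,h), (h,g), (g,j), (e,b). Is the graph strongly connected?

There is no directed path from h to c, so the graph is not strongly connected.

No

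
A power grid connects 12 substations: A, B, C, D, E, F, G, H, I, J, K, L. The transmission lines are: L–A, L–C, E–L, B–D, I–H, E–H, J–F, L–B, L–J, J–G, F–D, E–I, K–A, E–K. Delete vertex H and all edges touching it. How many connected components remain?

With H gone, the remaining components are: {A, B, C, D, E, F, G, I, J, K, L}.
That is 1 component.

1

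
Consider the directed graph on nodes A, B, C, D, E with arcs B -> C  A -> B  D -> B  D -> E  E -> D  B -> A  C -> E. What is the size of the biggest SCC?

5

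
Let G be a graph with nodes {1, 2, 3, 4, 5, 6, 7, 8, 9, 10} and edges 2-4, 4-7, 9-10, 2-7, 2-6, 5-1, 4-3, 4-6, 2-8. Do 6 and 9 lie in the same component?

No

The component containing 6 is {2, 3, 4, 6, 7, 8}, and 9 is not in it.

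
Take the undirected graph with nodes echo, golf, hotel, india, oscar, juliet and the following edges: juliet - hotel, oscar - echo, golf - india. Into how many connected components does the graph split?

3

Starting from echo we can reach echo, oscar. That is one component of size 2.
Starting from golf we can reach golf, india. That is one component of size 2.
Starting from hotel we can reach hotel, juliet. That is one component of size 2.
Total: 3 components.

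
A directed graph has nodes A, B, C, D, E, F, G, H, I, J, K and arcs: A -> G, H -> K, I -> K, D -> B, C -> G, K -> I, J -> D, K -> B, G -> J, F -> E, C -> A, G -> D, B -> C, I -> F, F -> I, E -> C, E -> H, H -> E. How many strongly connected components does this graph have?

{A, B, C, D, G, J} are all mutually reachable — one SCC of size 6.
{E, F, H, I, K} are all mutually reachable — one SCC of size 5.
That gives 2 strongly connected components.

2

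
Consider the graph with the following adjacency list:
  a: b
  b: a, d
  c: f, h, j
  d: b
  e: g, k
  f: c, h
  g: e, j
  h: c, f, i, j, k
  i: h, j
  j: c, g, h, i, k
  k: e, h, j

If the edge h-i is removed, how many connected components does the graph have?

2

h and i are still connected via h-j-i, so the component count stays at 2.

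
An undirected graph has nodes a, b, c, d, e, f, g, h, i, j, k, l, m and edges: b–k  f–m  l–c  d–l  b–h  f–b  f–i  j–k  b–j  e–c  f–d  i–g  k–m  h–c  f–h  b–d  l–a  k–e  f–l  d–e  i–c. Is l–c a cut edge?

No

After removing l–c, the path l-f-i-c still connects them, so the edge is not a bridge.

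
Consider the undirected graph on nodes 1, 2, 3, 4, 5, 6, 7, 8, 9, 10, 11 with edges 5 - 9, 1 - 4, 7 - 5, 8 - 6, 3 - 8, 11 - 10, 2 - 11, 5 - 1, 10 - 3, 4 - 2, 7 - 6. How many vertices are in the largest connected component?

11

Starting from 1 we can reach 1, 2, 3, 4, 5, 6, 7, 8, 9, 10, 11. That is one component of size 11.
The largest has 11 vertices.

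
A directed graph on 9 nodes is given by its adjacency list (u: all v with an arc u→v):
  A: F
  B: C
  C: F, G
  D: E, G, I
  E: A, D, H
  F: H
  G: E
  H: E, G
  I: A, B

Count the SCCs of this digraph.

1

{A, B, C, D, E, F, G, H, I} are all mutually reachable — one SCC of size 9.
That gives 1 strongly connected component.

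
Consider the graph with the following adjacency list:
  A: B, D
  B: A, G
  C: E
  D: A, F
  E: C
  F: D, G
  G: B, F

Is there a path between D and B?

From D we can reach A, B, D, F, G, which includes B.

Yes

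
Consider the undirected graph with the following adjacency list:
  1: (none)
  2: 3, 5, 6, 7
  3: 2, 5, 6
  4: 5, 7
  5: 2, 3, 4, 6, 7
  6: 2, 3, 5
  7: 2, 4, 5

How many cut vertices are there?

Removing 5, for instance, still leaves 2 components. No single vertex removal increases the component count — the graph has no articulation points.

0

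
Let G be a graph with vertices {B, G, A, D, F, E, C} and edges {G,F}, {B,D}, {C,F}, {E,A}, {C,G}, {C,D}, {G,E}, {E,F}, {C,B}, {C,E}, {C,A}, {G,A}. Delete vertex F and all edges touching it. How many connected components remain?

With F gone, the remaining components are: {A, B, C, D, E, G}.
That is 1 component.

1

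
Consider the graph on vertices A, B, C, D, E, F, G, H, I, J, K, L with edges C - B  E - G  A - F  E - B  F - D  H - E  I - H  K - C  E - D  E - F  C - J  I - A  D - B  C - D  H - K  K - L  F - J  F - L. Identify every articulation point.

E

Removing E increases the component count from 1 to 2, so E is a cut vertex.
By contrast removing C leaves 1 component; it is not a cut vertex. No other vertex is a cut vertex either.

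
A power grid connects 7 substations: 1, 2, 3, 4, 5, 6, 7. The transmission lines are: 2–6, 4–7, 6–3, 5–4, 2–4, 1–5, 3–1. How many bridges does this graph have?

1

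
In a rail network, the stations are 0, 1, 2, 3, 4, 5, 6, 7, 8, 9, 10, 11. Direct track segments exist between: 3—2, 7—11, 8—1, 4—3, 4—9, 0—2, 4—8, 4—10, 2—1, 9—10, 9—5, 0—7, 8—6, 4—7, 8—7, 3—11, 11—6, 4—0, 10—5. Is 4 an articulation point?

Yes

Deleting 4 raises the number of components from 1 to 2, so 4 is a cut vertex.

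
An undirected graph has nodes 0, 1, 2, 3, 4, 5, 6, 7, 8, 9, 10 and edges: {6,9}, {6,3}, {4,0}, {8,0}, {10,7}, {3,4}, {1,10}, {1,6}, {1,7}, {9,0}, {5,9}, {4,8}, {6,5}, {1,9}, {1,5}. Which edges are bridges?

The edges on the cycle 1-10-7-1 are not bridges since each lies on that cycle.
Every edge lies on some cycle, so there are no bridges.

none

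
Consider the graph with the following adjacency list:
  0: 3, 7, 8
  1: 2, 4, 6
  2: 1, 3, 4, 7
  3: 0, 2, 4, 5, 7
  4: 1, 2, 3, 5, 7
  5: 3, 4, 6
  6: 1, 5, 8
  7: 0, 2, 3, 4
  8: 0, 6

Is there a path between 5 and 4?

From 5 we can reach 0, 1, 2, 3, 4, 5, 6, 7, 8, which includes 4.

Yes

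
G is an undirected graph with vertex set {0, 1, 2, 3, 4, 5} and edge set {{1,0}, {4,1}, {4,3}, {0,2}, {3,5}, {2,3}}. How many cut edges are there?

The edges on the cycle 4-1-0-2-3-4 are not bridges since each lies on that cycle.
But removing 3—5 disconnects 3 from 5 — this is a bridge.

1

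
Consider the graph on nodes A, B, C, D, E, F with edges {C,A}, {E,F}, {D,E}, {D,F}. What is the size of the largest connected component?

B is isolated — a component by itself.
Starting from A we can reach A, C. That is one component of size 2.
Starting from D we can reach D, E, F. That is one component of size 3.
The largest has 3 vertices.

3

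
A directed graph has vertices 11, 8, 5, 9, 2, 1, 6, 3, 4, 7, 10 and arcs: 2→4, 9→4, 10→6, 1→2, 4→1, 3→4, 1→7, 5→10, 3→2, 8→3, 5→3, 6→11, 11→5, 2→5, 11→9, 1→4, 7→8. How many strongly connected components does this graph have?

1

{1, 2, 3, 4, 5, 6, 7, 8, 9, 10, 11} are all mutually reachable — one SCC of size 11.
That gives 1 strongly connected component.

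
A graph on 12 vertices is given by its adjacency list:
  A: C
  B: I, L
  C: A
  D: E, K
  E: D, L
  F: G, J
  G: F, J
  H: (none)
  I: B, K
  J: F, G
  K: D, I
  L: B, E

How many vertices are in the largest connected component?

H is isolated — a component by itself.
Starting from A we can reach A, C. That is one component of size 2.
Starting from F we can reach F, G, J. That is one component of size 3.
Starting from B we can reach B, D, E, I, K, L. That is one component of size 6.
The largest has 6 vertices.

6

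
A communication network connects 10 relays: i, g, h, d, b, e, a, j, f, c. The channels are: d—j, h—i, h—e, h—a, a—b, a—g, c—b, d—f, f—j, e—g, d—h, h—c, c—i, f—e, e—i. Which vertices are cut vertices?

none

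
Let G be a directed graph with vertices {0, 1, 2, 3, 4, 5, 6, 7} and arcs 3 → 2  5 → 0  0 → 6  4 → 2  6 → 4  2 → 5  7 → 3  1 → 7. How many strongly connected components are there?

{0, 2, 4, 5, 6} are all mutually reachable — one SCC of size 5.
{3} is an SCC by itself.
{1} is an SCC by itself.
{7} is an SCC by itself.
That gives 4 strongly connected components.

4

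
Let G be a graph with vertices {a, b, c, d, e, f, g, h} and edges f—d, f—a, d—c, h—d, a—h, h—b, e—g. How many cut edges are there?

The edges on the cycle f-a-h-d-f are not bridges since each lies on that cycle.
But removing d—c disconnects d from c; removing e—g disconnects e from g; removing h—b disconnects h from b — these are bridges.
That makes 3 bridges.

3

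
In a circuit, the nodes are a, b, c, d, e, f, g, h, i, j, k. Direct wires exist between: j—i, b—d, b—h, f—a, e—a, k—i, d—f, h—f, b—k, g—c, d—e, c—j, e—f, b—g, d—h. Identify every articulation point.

Removing b increases the component count from 1 to 2, so b is a cut vertex.
By contrast removing h leaves 1 component; it is not a cut vertex. No other vertex is a cut vertex either.

b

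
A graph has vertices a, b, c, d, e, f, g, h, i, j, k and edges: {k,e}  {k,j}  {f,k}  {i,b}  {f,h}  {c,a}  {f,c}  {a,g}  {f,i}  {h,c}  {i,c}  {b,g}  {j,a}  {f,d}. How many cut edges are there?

The edges on the cycle f-k-j-a-c-h-f are not bridges since each lies on that cycle.
But removing e-k disconnects e from k; removing f-d disconnects f from d — these are bridges.
That makes 2 bridges.

2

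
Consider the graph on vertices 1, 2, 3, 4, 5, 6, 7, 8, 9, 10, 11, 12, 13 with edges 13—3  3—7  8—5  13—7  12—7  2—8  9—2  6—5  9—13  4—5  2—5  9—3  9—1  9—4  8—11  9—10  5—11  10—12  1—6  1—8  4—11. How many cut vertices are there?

1

Removing 9 increases the component count from 1 to 2, so 9 is a cut vertex.
By contrast removing 11 leaves 1 component; it is not a cut vertex. No other vertex is a cut vertex either.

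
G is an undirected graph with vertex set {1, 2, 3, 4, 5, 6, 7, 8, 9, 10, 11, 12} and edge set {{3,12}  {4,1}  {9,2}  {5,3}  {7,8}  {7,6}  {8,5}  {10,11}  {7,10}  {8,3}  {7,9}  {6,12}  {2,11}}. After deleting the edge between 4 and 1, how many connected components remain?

3

Before removal there are 2 components.
4 - 1 is a bridge — removing it separates 4's side from 1's side.
After removal: 3 components.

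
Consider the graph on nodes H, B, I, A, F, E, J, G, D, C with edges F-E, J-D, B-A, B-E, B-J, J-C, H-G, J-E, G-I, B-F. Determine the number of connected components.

2

Starting from G we can reach G, H, I. That is one component of size 3.
Starting from A we can reach A, B, C, D, E, F, J. That is one component of size 7.
Total: 2 components.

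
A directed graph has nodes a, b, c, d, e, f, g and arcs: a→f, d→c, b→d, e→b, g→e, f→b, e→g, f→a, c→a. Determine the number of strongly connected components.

2

{a, b, c, d, f} are all mutually reachable — one SCC of size 5.
{e, g} are all mutually reachable — one SCC of size 2.
That gives 2 strongly connected components.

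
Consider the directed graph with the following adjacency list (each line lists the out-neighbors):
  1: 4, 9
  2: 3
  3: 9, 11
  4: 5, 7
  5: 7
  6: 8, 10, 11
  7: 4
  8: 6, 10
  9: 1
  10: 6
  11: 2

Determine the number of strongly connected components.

{6, 8, 10} are all mutually reachable — one SCC of size 3.
{4, 5, 7} are all mutually reachable — one SCC of size 3.
{2, 3, 11} are all mutually reachable — one SCC of size 3.
{1, 9} are all mutually reachable — one SCC of size 2.
That gives 4 strongly connected components.

4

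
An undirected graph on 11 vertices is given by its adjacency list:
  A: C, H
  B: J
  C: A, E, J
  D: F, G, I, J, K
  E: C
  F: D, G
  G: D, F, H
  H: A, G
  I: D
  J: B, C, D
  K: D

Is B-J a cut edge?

Yes

Removing B-J leaves no path between B and J: the component count goes from 1 to 2. So it is a bridge.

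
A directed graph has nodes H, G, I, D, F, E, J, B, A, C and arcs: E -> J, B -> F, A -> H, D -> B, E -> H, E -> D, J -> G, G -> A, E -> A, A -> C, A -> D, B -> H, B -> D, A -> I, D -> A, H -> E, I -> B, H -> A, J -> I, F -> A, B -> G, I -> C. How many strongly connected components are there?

{A, B, D, E, F, G, H, I, J} are all mutually reachable — one SCC of size 9.
{C} is an SCC by itself.
That gives 2 strongly connected components.

2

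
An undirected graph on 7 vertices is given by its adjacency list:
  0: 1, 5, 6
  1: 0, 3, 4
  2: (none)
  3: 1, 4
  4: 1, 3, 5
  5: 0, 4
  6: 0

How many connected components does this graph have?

2 is isolated — a component by itself.
Starting from 0 we can reach 0, 1, 3, 4, 5, 6. That is one component of size 6.
Total: 2 components.

2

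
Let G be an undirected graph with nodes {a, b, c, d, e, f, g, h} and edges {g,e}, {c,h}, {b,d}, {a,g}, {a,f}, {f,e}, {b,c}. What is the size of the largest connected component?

Starting from b we can reach b, c, d, h. That is one component of size 4.
Starting from a we can reach a, e, f, g. That is one component of size 4.
The largest has 4 vertices.

4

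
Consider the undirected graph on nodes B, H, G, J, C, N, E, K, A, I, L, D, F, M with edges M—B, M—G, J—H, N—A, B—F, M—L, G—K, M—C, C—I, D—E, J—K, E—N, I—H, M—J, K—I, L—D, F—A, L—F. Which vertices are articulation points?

M

Removing M increases the component count from 1 to 2, so M is a cut vertex.
By contrast removing I leaves 1 component; it is not a cut vertex. No other vertex is a cut vertex either.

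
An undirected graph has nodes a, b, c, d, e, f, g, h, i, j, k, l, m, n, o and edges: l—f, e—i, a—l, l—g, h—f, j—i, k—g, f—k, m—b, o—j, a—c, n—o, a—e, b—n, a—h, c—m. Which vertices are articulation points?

Removing a increases the component count from 2 to 3, so a is a cut vertex.
By contrast removing b leaves 2 components; it is not a cut vertex. No other vertex is a cut vertex either.

a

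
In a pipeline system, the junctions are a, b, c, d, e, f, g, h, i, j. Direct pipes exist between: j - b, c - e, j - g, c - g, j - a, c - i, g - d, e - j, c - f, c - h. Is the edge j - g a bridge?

No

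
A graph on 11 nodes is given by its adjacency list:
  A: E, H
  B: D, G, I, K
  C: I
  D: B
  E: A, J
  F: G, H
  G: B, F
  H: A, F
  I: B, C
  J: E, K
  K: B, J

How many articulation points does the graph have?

Removing B increases the component count from 1 to 3, so B is a cut vertex.
Removing I increases the component count from 1 to 2, so I is a cut vertex.
By contrast removing E leaves 1 component; it is not a cut vertex. No other vertex is a cut vertex either.

2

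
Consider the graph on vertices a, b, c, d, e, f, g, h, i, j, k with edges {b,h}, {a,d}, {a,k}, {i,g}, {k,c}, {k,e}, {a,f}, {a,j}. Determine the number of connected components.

Starting from b we can reach b, h. That is one component of size 2.
Starting from g we can reach g, i. That is one component of size 2.
Starting from a we can reach a, c, d, e, f, j, k. That is one component of size 7.
Total: 3 components.

3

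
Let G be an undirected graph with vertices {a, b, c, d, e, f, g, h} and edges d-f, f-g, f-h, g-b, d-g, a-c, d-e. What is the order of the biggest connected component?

6

Starting from a we can reach a, c. That is one component of size 2.
Starting from b we can reach b, d, e, f, g, h. That is one component of size 6.
The largest has 6 vertices.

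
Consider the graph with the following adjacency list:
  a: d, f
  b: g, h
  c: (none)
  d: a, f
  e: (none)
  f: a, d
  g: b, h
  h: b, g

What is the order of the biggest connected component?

3

e is isolated — a component by itself.
c is isolated — a component by itself.
Starting from a we can reach a, d, f. That is one component of size 3.
Starting from b we can reach b, g, h. That is one component of size 3.
The largest has 3 vertices.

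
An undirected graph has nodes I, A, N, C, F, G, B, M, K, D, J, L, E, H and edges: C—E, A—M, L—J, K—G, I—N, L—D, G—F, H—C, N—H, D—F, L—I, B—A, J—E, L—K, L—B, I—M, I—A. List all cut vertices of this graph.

L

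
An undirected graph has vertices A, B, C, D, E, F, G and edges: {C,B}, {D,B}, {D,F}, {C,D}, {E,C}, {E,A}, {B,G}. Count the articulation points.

Removing B increases the component count from 1 to 2, so B is a cut vertex.
Removing C increases the component count from 1 to 2, so C is a cut vertex.
Removing D increases the component count from 1 to 2, so D is a cut vertex.
Likewise E is a cut vertex.
By contrast removing A leaves 1 component; it is not a cut vertex. No other vertex is a cut vertex either.

4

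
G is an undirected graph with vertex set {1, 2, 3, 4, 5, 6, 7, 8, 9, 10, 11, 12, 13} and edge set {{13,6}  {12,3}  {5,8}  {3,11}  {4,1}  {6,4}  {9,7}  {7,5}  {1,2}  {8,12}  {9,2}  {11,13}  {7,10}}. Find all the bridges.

The edges on the cycle 9-7-5-8-12-3-11-13-6-4-1-2-9 are not bridges since each lies on that cycle.
But removing 7-10 disconnects 7 from 10 — this is a bridge.

10-7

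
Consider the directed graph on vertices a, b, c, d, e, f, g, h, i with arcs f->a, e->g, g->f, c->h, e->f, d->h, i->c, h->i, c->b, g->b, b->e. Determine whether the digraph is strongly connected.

There is no directed path from a to g, so the graph is not strongly connected.

No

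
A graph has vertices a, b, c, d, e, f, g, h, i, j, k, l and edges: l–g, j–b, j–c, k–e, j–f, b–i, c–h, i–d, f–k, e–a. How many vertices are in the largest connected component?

Starting from g we can reach g, l. That is one component of size 2.
Starting from a we can reach a, b, c, d, e, f, h, i, j, k. That is one component of size 10.
The largest has 10 vertices.

10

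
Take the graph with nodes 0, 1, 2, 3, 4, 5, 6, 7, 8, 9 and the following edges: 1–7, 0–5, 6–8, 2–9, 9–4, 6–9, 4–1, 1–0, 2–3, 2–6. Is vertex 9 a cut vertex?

Deleting 9 raises the number of components from 1 to 2, so 9 is a cut vertex.

Yes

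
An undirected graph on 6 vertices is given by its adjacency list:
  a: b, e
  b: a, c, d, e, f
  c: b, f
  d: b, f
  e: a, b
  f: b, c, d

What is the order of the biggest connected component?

6

Starting from a we can reach a, b, c, d, e, f. That is one component of size 6.
The largest has 6 vertices.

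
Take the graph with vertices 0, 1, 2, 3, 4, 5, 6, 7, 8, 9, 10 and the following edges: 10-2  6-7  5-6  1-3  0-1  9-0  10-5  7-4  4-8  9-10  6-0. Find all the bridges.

The edges on the cycle 9-10-5-6-0-9 are not bridges since each lies on that cycle.
But removing 0-1 disconnects 0 from 1; removing 7-4 disconnects 7 from 4; removing 6-7 disconnects 6 from 7; removing 8-4 disconnects 8 from 4 — these are bridges.
In total 6 edges are bridges.

0-1, 1-3, 10-2, 4-7, 4-8, 6-7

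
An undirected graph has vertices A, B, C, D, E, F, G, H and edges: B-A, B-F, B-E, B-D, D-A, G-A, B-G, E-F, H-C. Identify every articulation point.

B

Removing B increases the component count from 2 to 3, so B is a cut vertex.
By contrast removing G leaves 2 components; it is not a cut vertex. No other vertex is a cut vertex either.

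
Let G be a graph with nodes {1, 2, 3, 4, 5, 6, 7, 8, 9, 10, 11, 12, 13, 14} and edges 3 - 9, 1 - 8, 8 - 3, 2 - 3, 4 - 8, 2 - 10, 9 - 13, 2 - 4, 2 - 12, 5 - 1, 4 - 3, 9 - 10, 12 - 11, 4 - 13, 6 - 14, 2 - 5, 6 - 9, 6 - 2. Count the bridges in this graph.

The edges on the cycle 2-4-13-9-3-2 are not bridges since each lies on that cycle.
But removing 12 - 11 disconnects 12 from 11; removing 14 - 6 disconnects 14 from 6; removing 12 - 2 disconnects 12 from 2 — these are bridges.
That makes 3 bridges.

3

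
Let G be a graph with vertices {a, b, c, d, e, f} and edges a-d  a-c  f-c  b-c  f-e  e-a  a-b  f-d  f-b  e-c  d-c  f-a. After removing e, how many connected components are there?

With e gone, the remaining components are: {a, b, c, d, f}.
That is 1 component.

1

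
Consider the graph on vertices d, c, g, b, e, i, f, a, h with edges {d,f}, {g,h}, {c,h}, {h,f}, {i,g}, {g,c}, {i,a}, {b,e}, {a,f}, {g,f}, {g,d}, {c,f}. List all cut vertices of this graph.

none

Removing b, for instance, still leaves 2 components. No single vertex removal increases the component count — the graph has no articulation points.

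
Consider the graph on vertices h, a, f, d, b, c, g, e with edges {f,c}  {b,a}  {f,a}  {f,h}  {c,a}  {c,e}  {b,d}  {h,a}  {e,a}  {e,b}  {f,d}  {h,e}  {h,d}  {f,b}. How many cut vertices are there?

Removing a, for instance, still leaves 2 components. No single vertex removal increases the component count — the graph has no articulation points.

0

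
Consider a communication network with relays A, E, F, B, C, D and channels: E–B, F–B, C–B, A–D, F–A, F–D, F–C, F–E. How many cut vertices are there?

1

Removing F increases the component count from 1 to 2, so F is a cut vertex.
By contrast removing C leaves 1 component; it is not a cut vertex. No other vertex is a cut vertex either.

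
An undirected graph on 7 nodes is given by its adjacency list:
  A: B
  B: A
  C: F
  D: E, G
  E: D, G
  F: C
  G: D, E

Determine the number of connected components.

Starting from C we can reach C, F. That is one component of size 2.
Starting from A we can reach A, B. That is one component of size 2.
Starting from D we can reach D, E, G. That is one component of size 3.
Total: 3 components.

3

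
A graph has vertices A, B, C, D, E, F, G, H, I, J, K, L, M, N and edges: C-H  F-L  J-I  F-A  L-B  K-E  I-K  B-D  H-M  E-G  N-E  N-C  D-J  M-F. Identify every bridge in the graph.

The edges on the cycle N-C-H-M-F-L-B-D-J-I-K-E-N are not bridges since each lies on that cycle.
But removing E-G disconnects E from G; removing F-A disconnects F from A — these are bridges.

A-F, E-G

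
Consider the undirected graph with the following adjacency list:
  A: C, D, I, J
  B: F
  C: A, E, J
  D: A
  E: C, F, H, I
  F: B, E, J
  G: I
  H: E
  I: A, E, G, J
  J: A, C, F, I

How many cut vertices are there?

4

Removing A increases the component count from 1 to 2, so A is a cut vertex.
Removing E increases the component count from 1 to 2, so E is a cut vertex.
Removing F increases the component count from 1 to 2, so F is a cut vertex.
Likewise I is a cut vertex.
By contrast removing D leaves 1 component; it is not a cut vertex. No other vertex is a cut vertex either.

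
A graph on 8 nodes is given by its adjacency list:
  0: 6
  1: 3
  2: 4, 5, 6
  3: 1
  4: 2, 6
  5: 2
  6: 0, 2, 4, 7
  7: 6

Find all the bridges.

The edges on the cycle 4-6-2-4 are not bridges since each lies on that cycle.
But removing 3-1 disconnects 3 from 1; removing 2-5 disconnects 2 from 5; removing 6-7 disconnects 6 from 7; removing 6-0 disconnects 6 from 0 — these are bridges.

0-6, 1-3, 2-5, 6-7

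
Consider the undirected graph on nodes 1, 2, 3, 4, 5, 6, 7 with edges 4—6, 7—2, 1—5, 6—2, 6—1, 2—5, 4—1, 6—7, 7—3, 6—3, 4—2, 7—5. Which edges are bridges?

none

The edges on the cycle 6-7-3-6 are not bridges since each lies on that cycle.
Every edge lies on some cycle, so there are no bridges.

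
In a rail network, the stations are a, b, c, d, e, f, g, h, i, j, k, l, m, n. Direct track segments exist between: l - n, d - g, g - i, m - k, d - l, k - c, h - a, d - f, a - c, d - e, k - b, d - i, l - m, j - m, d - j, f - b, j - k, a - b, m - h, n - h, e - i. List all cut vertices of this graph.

Removing d increases the component count from 1 to 2, so d is a cut vertex.
By contrast removing m leaves 1 component; it is not a cut vertex. No other vertex is a cut vertex either.

d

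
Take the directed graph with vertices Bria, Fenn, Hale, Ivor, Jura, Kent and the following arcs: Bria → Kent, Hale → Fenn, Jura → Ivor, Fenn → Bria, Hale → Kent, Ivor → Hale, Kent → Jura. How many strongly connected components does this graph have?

1

{Bria, Fenn, Hale, Ivor, Jura, Kent} are all mutually reachable — one SCC of size 6.
That gives 1 strongly connected component.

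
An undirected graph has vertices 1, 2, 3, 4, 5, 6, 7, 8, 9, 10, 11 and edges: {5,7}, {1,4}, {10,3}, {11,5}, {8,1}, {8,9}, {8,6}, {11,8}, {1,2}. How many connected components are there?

Starting from 3 we can reach 3, 10. That is one component of size 2.
Starting from 1 we can reach 1, 2, 4, 5, 6, 7, 8, 9, 11. That is one component of size 9.
Total: 2 components.

2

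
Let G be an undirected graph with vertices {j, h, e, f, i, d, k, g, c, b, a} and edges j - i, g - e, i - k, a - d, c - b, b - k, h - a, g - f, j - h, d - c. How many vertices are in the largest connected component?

Starting from e we can reach e, f, g. That is one component of size 3.
Starting from a we can reach a, b, c, d, h, i, j, k. That is one component of size 8.
The largest has 8 vertices.

8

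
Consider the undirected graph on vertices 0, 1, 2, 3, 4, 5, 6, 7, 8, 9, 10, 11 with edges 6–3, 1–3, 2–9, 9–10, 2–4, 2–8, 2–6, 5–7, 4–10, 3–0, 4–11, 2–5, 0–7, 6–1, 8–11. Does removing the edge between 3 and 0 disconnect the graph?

No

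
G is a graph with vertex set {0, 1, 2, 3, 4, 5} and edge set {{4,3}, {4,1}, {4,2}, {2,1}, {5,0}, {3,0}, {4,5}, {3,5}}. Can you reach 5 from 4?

Yes

From 4 we can reach 0, 1, 2, 3, 4, 5, which includes 5.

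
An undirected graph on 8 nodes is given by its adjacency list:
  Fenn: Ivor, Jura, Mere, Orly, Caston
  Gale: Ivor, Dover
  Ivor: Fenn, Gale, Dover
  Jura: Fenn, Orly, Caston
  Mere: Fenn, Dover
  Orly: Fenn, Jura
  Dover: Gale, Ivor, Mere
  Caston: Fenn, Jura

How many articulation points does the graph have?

1

Removing Fenn increases the component count from 1 to 2, so Fenn is a cut vertex.
By contrast removing Mere leaves 1 component; it is not a cut vertex. No other vertex is a cut vertex either.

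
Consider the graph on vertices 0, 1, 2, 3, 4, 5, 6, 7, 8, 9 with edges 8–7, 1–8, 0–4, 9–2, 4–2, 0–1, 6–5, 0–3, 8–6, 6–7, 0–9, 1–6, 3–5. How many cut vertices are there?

Removing 0 increases the component count from 1 to 2, so 0 is a cut vertex.
By contrast removing 6 leaves 1 component; it is not a cut vertex. No other vertex is a cut vertex either.

1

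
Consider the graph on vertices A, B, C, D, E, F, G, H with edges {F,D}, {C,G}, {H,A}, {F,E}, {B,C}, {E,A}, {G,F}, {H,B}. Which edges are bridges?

D-F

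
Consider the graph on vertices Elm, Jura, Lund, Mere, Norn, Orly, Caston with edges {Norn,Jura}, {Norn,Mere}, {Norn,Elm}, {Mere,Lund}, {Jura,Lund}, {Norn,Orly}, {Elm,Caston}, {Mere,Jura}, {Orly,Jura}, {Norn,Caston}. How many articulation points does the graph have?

Removing Norn increases the component count from 1 to 2, so Norn is a cut vertex.
By contrast removing Caston leaves 1 component; it is not a cut vertex. No other vertex is a cut vertex either.

1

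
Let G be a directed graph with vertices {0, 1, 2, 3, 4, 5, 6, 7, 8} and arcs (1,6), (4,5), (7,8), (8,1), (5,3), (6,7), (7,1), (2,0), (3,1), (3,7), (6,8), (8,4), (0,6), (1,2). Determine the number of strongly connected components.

1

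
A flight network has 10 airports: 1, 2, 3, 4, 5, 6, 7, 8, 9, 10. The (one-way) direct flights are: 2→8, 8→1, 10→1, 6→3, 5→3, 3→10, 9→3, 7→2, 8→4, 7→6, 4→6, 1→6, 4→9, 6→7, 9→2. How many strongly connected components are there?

2

{1, 2, 3, 4, 6, 7, 8, 9, 10} are all mutually reachable — one SCC of size 9.
{5} is an SCC by itself.
That gives 2 strongly connected components.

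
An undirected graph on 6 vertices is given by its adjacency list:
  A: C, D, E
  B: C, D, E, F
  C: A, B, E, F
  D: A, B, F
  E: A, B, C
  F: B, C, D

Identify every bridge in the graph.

none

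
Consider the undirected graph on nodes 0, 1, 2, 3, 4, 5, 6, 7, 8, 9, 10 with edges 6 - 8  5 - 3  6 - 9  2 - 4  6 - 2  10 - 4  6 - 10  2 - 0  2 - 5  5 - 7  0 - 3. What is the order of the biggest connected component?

10

1 is isolated — a component by itself.
Starting from 0 we can reach 0, 2, 3, 4, 5, 6, 7, 8, 9, 10. That is one component of size 10.
The largest has 10 vertices.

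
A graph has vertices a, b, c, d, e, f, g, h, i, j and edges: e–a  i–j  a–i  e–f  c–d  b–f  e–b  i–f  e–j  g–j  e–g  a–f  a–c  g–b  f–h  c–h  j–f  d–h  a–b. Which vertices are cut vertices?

Removing a, for instance, still leaves 1 component. No single vertex removal increases the component count — the graph has no articulation points.

none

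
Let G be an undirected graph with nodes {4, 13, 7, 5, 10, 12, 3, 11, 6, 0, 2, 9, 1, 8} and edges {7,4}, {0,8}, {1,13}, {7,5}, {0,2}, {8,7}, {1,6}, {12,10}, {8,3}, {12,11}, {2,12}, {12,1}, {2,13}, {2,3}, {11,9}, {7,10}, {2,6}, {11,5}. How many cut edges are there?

The edges on the cycle 2-12-1-13-2 are not bridges since each lies on that cycle.
But removing 7—4 disconnects 7 from 4; removing 11—9 disconnects 11 from 9 — these are bridges.
That makes 2 bridges.

2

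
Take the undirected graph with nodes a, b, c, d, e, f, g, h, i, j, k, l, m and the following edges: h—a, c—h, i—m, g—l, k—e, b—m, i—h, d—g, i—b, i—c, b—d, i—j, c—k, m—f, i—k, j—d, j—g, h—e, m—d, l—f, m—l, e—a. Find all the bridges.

none

The edges on the cycle i-c-k-i are not bridges since each lies on that cycle.
Every edge lies on some cycle, so there are no bridges.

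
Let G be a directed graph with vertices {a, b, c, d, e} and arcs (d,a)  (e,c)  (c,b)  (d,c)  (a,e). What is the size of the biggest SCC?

1

{b} is an SCC by itself.
{c} is an SCC by itself.
{a} is an SCC by itself.
{d} is an SCC by itself.
{e} is an SCC by itself.
The largest has 1 vertex.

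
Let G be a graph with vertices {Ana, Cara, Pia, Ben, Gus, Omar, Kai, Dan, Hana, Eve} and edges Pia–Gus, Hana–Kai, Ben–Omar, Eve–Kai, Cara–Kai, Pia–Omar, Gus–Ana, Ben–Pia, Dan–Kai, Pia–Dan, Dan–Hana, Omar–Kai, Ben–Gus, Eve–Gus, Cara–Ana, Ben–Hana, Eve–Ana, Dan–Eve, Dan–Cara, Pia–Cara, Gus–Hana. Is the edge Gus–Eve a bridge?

No

After removing Gus–Eve, the path Gus-Ana-Eve still connects them, so the edge is not a bridge.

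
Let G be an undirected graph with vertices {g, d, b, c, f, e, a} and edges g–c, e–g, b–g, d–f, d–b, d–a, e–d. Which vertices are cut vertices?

Removing d increases the component count from 1 to 3, so d is a cut vertex.
Removing g increases the component count from 1 to 2, so g is a cut vertex.
By contrast removing b leaves 1 component; it is not a cut vertex. No other vertex is a cut vertex either.

d, g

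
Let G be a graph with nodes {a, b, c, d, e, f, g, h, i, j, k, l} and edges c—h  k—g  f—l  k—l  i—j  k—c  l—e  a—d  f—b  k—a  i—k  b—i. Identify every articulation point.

a, c, i, k, l

Removing a increases the component count from 1 to 2, so a is a cut vertex.
Removing c increases the component count from 1 to 2, so c is a cut vertex.
Removing i increases the component count from 1 to 2, so i is a cut vertex.
Likewise k, l are cut vertices.
By contrast removing f leaves 1 component; it is not a cut vertex. No other vertex is a cut vertex either.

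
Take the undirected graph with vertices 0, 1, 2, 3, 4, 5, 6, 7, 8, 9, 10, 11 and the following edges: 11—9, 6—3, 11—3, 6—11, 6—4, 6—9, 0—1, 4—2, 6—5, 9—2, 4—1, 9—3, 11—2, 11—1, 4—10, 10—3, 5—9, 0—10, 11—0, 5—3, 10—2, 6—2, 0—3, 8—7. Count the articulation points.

0

Removing 1, for instance, still leaves 2 components. No single vertex removal increases the component count — the graph has no articulation points.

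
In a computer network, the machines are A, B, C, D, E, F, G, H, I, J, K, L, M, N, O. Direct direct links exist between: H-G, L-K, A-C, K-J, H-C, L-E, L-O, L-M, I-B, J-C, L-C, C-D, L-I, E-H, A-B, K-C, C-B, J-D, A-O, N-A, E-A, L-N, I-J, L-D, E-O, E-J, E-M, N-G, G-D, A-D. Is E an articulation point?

No

Deleting E leaves 2 components (was 2), so E is not a cut vertex.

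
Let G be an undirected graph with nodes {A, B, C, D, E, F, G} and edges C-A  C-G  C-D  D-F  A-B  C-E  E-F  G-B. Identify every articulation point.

Removing C increases the component count from 1 to 2, so C is a cut vertex.
By contrast removing E leaves 1 component; it is not a cut vertex. No other vertex is a cut vertex either.

C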